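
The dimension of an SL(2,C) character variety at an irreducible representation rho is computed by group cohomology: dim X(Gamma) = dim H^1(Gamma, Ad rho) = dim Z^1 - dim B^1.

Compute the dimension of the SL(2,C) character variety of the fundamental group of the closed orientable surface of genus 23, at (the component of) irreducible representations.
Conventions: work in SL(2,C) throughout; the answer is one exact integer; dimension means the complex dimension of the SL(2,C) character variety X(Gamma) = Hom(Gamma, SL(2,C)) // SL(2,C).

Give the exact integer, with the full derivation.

Gamma = pi_1(Sigma_23) = < a_1, b_1, ..., a_23, b_23 | prod [a_i, b_i] > has 2g = 46 generators and 1 relator.
A cocycle assigns one sl_2 vector per generator subject to the relator condition d_2(z) = 0: dim of the unconstrained space is 3*2g = 138.
d_2 is surjective at irreducible rho (its cokernel H^2 is dual to H^0 = 0), so dim Z^1 = 138 - 3 = 135.
dim B^1 = 3 (coboundaries, injective at irreducible rho).
dim X = dim H^1 = 135 - 3 = 132.

132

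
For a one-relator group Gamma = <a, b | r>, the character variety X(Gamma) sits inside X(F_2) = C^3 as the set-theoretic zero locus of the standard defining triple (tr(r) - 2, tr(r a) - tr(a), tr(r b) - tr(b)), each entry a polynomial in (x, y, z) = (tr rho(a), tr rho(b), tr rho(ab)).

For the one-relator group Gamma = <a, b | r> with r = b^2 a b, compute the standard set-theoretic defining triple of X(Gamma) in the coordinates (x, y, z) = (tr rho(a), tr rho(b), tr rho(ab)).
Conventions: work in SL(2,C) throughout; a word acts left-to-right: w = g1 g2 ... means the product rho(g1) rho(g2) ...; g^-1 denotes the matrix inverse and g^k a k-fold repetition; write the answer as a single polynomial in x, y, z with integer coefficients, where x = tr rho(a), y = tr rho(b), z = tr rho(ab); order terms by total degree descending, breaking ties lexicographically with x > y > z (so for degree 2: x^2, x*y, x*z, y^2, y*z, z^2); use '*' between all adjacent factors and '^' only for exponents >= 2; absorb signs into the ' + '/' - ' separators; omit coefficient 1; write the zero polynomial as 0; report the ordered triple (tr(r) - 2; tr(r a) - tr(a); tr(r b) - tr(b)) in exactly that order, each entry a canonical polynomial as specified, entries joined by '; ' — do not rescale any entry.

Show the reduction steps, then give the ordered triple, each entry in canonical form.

apply: tr(b a b) = tr(b)*tr(a b) - tr(a) = y*z - x
use: tr(b^2 a b) = tr(b)*tr(b a b) - tr(b a) = y^2*z - x*y - z
use: tr(a b a b) = tr(a b)*tr(a b) - tr(1) = z^2 - 2
apply: tr(a b a) = tr(a)*tr(b a) - tr(b) = x*z - y
tr(b^2 a b a) = tr(b)*tr(a b a b) - tr(a b a) = y*z^2 - x*z - y
apply: tr(b^2 a b^2) = tr(b)*tr(b^2 a b) - tr(b^2 a) = y^3*z - x*y^2 - 2*y*z + x
assemble the triple (tr(r) - 2; tr(r a) - x; tr(r b) - y)

y^2*z - x*y - z - 2; y*z^2 - x*z - x - y; y^3*z - x*y^2 - 2*y*z + x - y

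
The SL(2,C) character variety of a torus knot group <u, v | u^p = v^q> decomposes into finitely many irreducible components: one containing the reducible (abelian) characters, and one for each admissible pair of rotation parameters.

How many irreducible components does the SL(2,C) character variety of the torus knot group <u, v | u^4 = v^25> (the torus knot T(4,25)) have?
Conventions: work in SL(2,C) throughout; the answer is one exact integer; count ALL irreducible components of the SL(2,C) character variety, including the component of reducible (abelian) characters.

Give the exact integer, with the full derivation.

37

In the torus knot group T(4,25), u^4 = v^25 is central, so an irreducible representation sends it to +I or -I (Schur).
On an irreducible component, tr(u) is locked at 2*cos(pi*alpha/4) for some alpha in 1..3, and tr(v) at 2*cos(pi*beta/25) for some beta in 1..24.
The two central values (-1)^alpha I and (-1)^beta I must be the same matrix, so alpha and beta share a parity.
count pairs: odd alpha (2 choices) x odd beta (12), plus even alpha (1) x even beta (12): 2*12 + 1*12 = 36.
Total: 36 irreducible-character components + 1 reducible (abelian) component = 37.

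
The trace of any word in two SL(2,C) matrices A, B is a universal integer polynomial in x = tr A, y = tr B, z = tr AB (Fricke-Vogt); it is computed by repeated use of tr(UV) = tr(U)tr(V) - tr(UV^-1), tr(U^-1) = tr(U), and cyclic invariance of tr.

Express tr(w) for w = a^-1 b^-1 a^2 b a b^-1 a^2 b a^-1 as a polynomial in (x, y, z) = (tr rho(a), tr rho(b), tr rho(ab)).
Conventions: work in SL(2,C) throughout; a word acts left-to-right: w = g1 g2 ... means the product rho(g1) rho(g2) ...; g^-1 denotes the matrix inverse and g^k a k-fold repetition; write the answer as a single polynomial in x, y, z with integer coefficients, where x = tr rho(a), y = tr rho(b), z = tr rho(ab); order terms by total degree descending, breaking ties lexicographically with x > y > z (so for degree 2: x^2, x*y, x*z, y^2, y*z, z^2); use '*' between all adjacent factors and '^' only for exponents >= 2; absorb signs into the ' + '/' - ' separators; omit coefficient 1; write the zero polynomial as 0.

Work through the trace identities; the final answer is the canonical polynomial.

reduce: tr(b^2 a) = tr(b) tr(a b) - tr(a)   [square of b] = y*z - x
tr(b^2) = tr(b) tr(b) - tr(1)   [square of b] = y^2 - 2
tr(a b^2 a) = tr(a) tr(b^2 a) - tr(b^2)   [square of a] = x*y*z - x^2 - y^2 + 2
so tr(a^2 b^2 a) = tr(a) tr(a b^2 a) - tr(a b^2)   [square of a] = x^2*y*z - x^3 - x*y^2 - y*z + 3*x
tr(b a b a) = tr(b a) tr(b a) - tr(1)   [split at a repeated b] = z^2 - 2
so tr(a b a^2 b) = tr(a) tr(b a b a) - tr(b a b)   [square of a] = x*z^2 - y*z - x
so tr(a b a) = tr(a) tr(b a) - tr(b)   [square of a] = x*z - y
tr(a b a^2) = tr(a) tr(a b a) - tr(a b)   [square of a] = x^2*z - x*y - z
so tr(a^2 b^2 a b) = tr(b) tr(a b a^2 b) - tr(a b a^2)   [square of b] = x*y*z^2 - x^2*z - y^2*z + z
tr(b a b^-1 a^2 b) = tr(a^2 b^2 a) tr(b) - tr(a^2 b^2 a b)   [inverse elimination on b] = x^2*y^2*z - x^3*y - x*y^3 - x*y*z^2 + x^2*z + 3*x*y - z
tr(b^3 a) = tr(b) tr(b a b) - tr(b a)   [square of b] = y^2*z - x*y - z
reduce: tr(b^3) = tr(b) tr(b^2) - tr(b)   [square of b] = y^3 - 3*y
so tr(b a^2 b^2) = tr(a) tr(b^3 a) - tr(b^3)   [square of a] = x*y^2*z - x^2*y - y^3 - x*z + 3*y
so tr(b^2 a^2 b a^2) = tr(a) tr(b a^2 b^2 a) - tr(b a^2 b^2)   [square of a] = x^2*y*z^2 - x^3*z - 2*x*y^2*z + x^2*y + y^3 + 2*x*z - 3*y
tr(b a b^2 a) = tr(b) tr(a b a b) - tr(a b a)   [square of b] = y*z^2 - x*z - y
tr(b^2 a^2 b a) = tr(a) tr(b a b^2 a) - tr(b a b^2)   [square of a] = x*y*z^2 - x^2*z - y^2*z + z
tr(b a^2 b a^3 b) = tr(a) tr(b^2 a^2 b a^2) - tr(b^2 a^2 b a)   [square of a] = x^3*y*z^2 - x^4*z - 2*x^2*y^2*z + x^3*y + x*y^3 - x*y*z^2 + 3*x^2*z + y^2*z - 3*x*y - z
tr(b a b a b a) = tr(b a) tr(b a b a) - tr(b^-1 a^-1)   [split at a repeated b] = z^3 - 3*z
reduce: tr(b a^2 b a b a) = tr(a) tr(b a b a b a) - tr(b a b a b)   [square of a] = x*z^3 - y*z^2 - 2*x*z + y
tr(a b a b a^2 b a) = tr(a) tr(b a^2 b a b a) - tr(b a^2 b a b)   [square of a] = x^2*z^3 - 2*x*y*z^2 - x^2*z + y^2*z + x*y - z
so tr(b a^2 b a^3 b a) = tr(a) tr(a b a b a^2 b a) - tr(a b a b a^2 b)   [square of a] = x^3*z^3 - 2*x^2*y*z^2 - x^3*z + x*y^2*z - x*z^3 + x^2*y + y*z^2 + x*z - y
so tr(a^-1 b a^2 b a^3 b) = tr(b a^2 b a^3 b) tr(a) - tr(b a^2 b a^3 b a)   [inverse elimination on a] = x^4*y*z^2 - x^5*z - 2*x^3*y^2*z - x^3*z^3 + x^4*y + x^2*y^3 + x^2*y*z^2 + 4*x^3*z + x*z^3 - 4*x^2*y - y*z^2 - 2*x*z + y
tr(a^2 b a^-2 b a^2 b a) = tr(a^-1 b a^2 b a^3 b) tr(a) - tr(a^-1 b a^2 b a^3 b a)   [inverse elimination on a] = x^5*y*z^2 - x^6*z - 2*x^4*y^2*z - x^4*z^3 + x^5*y + x^3*y^3 + 5*x^4*z + 2*x^2*y^2*z + x^2*z^3 - 5*x^3*y - x*y^3 - 5*x^2*z - y^2*z + 4*x*y + z
tr(b a b a^3) = tr(a) tr(b a b a^2) - tr(b a b a)   [square of a] = x^2*z^2 - x*y*z - x^2 - z^2 + 2
reduce: tr(a^2 b a b a^2) = tr(a) tr(b a b a^3) - tr(b a b a^2)   [square of a] = x^3*z^2 - x^2*y*z - x^3 - 2*x*z^2 + y*z + 3*x
tr(b a^2 b a b a^2 b) = tr(b) tr(a^2 b a b a^2 b) - tr(a^2 b a b a^2)   [square of b] = x^2*y*z^3 - x^3*z^2 - 2*x*y^2*z^2 + y^3*z + x^3 + x*y^2 + 2*x*z^2 - 2*y*z - 3*x
tr(b a b a b a b a) = tr(b a) tr(b a b a b a) - tr(b^-1 a^-1 b^-1 a^-1)   [split at a repeated b] = z^4 - 4*z^2 + 2
reduce: tr(b a b a b a b) = tr(b) tr(a b a b a b) - tr(a b a b a)   [square of b] = y*z^3 - x*z^2 - 2*y*z + x
tr(b a b a^2 b a b a) = tr(a) tr(b a b a b a b a) - tr(b a b a b a b)   [square of a] = x*z^4 - y*z^3 - 3*x*z^2 + 2*y*z + x
tr(b a b^2 a b) = tr(b) tr(a b^2 a b) - tr(a b^2 a)   [square of b] = y^2*z^2 - 2*x*y*z + x^2 - 2
reduce: tr(b a b a^2 b a b) = tr(a) tr(b a b^2 a b a) - tr(b a b^2 a b)   [square of a] = x*y*z^3 - x^2*z^2 - y^2*z^2 + 2
reduce: tr(b a^2 b a b a^2 b a) = tr(a) tr(b a b a^2 b a b a) - tr(b a b a^2 b a b)   [square of a] = x^2*z^4 - 2*x*y*z^3 - 2*x^2*z^2 + y^2*z^2 + 2*x*y*z + x^2 - 2
so tr(b a^2 b a b a^2 b a^-1) = tr(b a^2 b a b a^2 b) tr(a) - tr(b a^2 b a b a^2 b a)   [inverse elimination on a] = x^3*y*z^3 - x^4*z^2 - 2*x^2*y^2*z^2 - x^2*z^4 + x*y^3*z + 2*x*y*z^3 + x^4 + x^2*y^2 + 4*x^2*z^2 - y^2*z^2 - 4*x*y*z - 4*x^2 + 2
tr(a^2 b a^-2 b a^2 b a b) = tr(b a^2 b a b a^2 b a^-1) tr(a) - tr(b a^2 b a b a^2 b)   [inverse elimination on a] = x^4*y*z^3 - x^5*z^2 - 2*x^3*y^2*z^2 - x^3*z^4 + x^2*y^3*z + x^2*y*z^3 + x^5 + x^3*y^2 + 5*x^3*z^2 + x*y^2*z^2 - 4*x^2*y*z - y^3*z - 5*x^3 - x*y^2 - 2*x*z^2 + 2*y*z + 5*x
tr(a^2 b a b^-1 a^2 b a^-2 b) = tr(a^2 b a^-2 b a^2 b a) tr(b) - tr(a^2 b a^-2 b a^2 b a b)   [inverse elimination on b] = x^5*y^2*z^2 - x^6*y*z - 2*x^4*y^3*z - 2*x^4*y*z^3 + x^5*y^2 + x^5*z^2 + x^3*y^4 + 2*x^3*y^2*z^2 + x^3*z^4 + 5*x^4*y*z + x^2*y^3*z - x^5 - 6*x^3*y^2 - 5*x^3*z^2 - x*y^4 - x*y^2*z^2 - x^2*y*z + 5*x^3 + 5*x*y^2 + 2*x*z^2 - y*z - 5*x
tr(a^-1 b^-1 a^2 b a b^-1 a^2 b a^-1) = tr(a^2 b a b^-1 a^2 b a^-2) tr(b) - tr(a^2 b a b^-1 a^2 b a^-2 b)   [inverse elimination on b] = -x^5*y^2*z^2 + x^6*y*z + 2*x^4*y^3*z + 2*x^4*y*z^3 - x^5*y^2 - x^5*z^2 - x^3*y^4 - 2*x^3*y^2*z^2 - x^3*z^4 - 5*x^4*y*z + x^5 + 5*x^3*y^2 + 5*x^3*z^2 + 2*x^2*y*z - 5*x^3 - 2*x*y^2 - 2*x*z^2 + 5*x

-x^5*y^2*z^2 + x^6*y*z + 2*x^4*y^3*z + 2*x^4*y*z^3 - x^5*y^2 - x^5*z^2 - x^3*y^4 - 2*x^3*y^2*z^2 - x^3*z^4 - 5*x^4*y*z + x^5 + 5*x^3*y^2 + 5*x^3*z^2 + 2*x^2*y*z - 5*x^3 - 2*x*y^2 - 2*x*z^2 + 5*x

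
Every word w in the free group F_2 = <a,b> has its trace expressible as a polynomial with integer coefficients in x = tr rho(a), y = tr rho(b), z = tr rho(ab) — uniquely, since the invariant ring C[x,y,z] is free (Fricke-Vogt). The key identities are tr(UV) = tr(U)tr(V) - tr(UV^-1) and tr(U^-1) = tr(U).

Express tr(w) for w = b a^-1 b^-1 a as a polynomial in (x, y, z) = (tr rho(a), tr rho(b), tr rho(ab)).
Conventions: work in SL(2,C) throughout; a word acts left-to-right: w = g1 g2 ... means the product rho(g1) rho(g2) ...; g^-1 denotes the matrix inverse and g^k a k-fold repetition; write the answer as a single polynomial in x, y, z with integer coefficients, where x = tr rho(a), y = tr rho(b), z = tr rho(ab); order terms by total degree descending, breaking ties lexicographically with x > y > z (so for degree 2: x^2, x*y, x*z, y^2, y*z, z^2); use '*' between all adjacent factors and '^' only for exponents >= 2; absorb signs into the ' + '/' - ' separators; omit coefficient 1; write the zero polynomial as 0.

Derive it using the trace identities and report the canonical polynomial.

-x*y*z + x^2 + y^2 + z^2 - 2

so tr(a b a) = tr(a) tr(b a) - tr(b)  (reduce the a square) = x*z - y
tr(a b a b) = tr(b a) tr(b a) - tr(1)  (split on b) = z^2 - 2
so tr(b^-1 a b a) = tr(a b a) tr(b) - tr(a b a b)  (eliminate b^-1) = x*y*z - y^2 - z^2 + 2
tr(b a^-1 b^-1 a) = tr(b^-1 a b) tr(a) - tr(b^-1 a b a)  (eliminate a^-1) = -x*y*z + x^2 + y^2 + z^2 - 2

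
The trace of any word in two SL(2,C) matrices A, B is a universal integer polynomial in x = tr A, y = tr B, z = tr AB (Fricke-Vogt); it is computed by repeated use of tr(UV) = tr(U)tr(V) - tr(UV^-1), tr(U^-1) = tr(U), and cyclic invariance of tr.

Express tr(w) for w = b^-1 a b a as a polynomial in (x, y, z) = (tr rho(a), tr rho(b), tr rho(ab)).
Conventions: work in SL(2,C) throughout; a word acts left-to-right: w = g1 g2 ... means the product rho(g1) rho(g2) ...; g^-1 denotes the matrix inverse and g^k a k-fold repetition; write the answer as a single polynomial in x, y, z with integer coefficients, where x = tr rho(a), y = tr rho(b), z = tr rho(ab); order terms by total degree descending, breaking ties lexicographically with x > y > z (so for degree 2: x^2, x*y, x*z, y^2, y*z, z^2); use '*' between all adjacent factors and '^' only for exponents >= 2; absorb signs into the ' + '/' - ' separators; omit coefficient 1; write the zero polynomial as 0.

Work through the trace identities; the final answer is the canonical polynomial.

x*y*z - y^2 - z^2 + 2

tr(a b a) = tr(a)*tr(b a) - tr(b) = x*z - y
tr(a b a b) = tr(a b)*tr(a b) - tr(1) = z^2 - 2
tr(b^-1 a b a) = tr(a b a)*tr(b) - tr(a b a b) = x*y*z - y^2 - z^2 + 2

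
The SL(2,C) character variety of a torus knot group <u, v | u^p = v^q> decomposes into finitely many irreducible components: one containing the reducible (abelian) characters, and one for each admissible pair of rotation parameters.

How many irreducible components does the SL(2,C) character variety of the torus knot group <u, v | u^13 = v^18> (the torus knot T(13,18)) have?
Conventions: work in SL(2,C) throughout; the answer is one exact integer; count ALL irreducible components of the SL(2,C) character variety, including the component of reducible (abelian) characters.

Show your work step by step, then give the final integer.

For T(13,18): irreducibility forces the central element u^13 = v^18 to one of +I, -I.
So on each irreducible component the traces are pinned: tr(u) = 2*cos(pi*alpha/13) with 1 <= alpha <= 12, tr(v) = 2*cos(pi*beta/18) with 1 <= beta <= 17.
u^13 = (-1)^alpha I and v^18 = (-1)^beta I must agree, so alpha and beta have equal parity.
Counting: 6 odd alphas x 9 odd betas + 6 even alphas x 8 even betas = 54 + 48 = 102.
That is 102 components of irreducible characters, and with the reducible (abelian) component the total is 103.

103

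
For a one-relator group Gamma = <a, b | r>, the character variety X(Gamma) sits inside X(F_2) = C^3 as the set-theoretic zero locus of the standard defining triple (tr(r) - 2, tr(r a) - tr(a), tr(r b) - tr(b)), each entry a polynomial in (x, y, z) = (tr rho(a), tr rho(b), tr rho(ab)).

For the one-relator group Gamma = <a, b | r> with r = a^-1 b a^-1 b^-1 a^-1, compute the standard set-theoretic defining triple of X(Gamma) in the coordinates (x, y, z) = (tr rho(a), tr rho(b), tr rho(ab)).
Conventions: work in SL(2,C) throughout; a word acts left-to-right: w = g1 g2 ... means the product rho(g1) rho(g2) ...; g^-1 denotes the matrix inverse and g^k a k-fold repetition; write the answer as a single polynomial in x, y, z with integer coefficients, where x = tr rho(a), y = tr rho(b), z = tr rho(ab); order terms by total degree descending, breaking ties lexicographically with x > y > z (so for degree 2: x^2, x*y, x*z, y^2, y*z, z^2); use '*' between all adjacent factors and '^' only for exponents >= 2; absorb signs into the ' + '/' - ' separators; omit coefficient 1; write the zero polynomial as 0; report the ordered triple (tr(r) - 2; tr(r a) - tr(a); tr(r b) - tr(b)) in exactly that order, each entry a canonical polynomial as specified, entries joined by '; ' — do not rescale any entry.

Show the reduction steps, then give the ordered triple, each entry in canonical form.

x^2*y*z - x*y^2 - x*z^2 + x - 2; x*y*z - y^2 - z^2 - x + 2; x^2*y^2*z - x*y^3 - 2*x*y*z^2 + y^2*z + z^3 + 2*x*y - y - 3*z

trace(a^-1 b) = trace(b) trace(a) - trace(b a) = x*y - z
trace(a^-2 b) = trace(a^-1 b) trace(a) - trace(a^-1 b a) = x^2*y - x*z - y
trace(a^-2 b a^-1) = trace(a^-2 b) trace(a) - trace(a^-2 b a) = x^3*y - x^2*z - 2*x*y + z
trace(b^2) = trace(b) trace(b) - trace(1) = y^2 - 2
trace(b^2 a) = trace(b) trace(a b) - trace(a) = y*z - x
trace(b a^-1 b) = trace(b^2) trace(a) - trace(b^2 a) = x*y^2 - y*z - x
trace(b a b a) = trace(a b) trace(a b) - trace(1) = z^2 - 2
trace(b a^-1 b a) = trace(b a b) trace(a) - trace(b a b a) = x*y*z - x^2 - z^2 + 2
trace(b a^-1 b a^-1) = trace(b a^-1 b) trace(a) - trace(b a^-1 b a) = x^2*y^2 - 2*x*y*z + z^2 - 2
trace(a^-2 b a^-1 b) = trace(b a^-1 b a^-1) trace(a) - trace(b a^-1 b) = x^3*y^2 - 2*x^2*y*z - x*y^2 + x*z^2 + y*z - x
trace(a^-1 b a^-1 b^-1 a^-1) = trace(a^-2 b a^-1) trace(b) - trace(a^-2 b a^-1 b) = x^2*y*z - x*y^2 - x*z^2 + x
trace(a b a) = trace(a) trace(b a) - trace(b)   [square of a] = x*z - y
trace(b^-1 a b a) = trace(a b a) trace(b) - trace(a b a b)   [inverse elimination on b] = x*y*z - y^2 - z^2 + 2
trace(b a^-1 b^-1 a) = trace(b^-1 a b) trace(a) - trace(b^-1 a b a)   [inverse elimination on a] = -x*y*z + x^2 + y^2 + z^2 - 2
trace(a^-1 b a^-1 b^-1) = trace(b a^-1 b^-1) trace(a) - trace(b a^-1 b^-1 a)   [inverse elimination on a] = x*y*z - y^2 - z^2 + 2
trace(b^3) = trace(b) trace(b^2) - trace(b) = y^3 - 3*y
trace(b^3 a) = trace(b) trace(b a b) - trace(b a) = y^2*z - x*y - z
trace(b^2 a^-1 b) = trace(b^3) trace(a) - trace(b^3 a) = x*y^3 - y^2*z - 2*x*y + z
trace(b a b^2 a) = trace(b) trace(a b a b) - trace(a b a) = y*z^2 - x*z - y
trace(b^2 a^-1 b a) = trace(b a b^2) trace(a) - trace(b a b^2 a) = x*y^2*z - x^2*y - y*z^2 + y
trace(b a^-1 b a^-1 b) = trace(b^2 a^-1 b) trace(a) - trace(b^2 a^-1 b a) = x^2*y^3 - 2*x*y^2*z - x^2*y + y*z^2 + x*z - y
trace(b a b a^-1 b) = trace(b^2 a b) trace(a) - trace(b^2 a b a) = x*y^2*z - x^2*y - y*z^2 + y
trace(b a b a b a) = trace(a b) trace(a b a b) - trace(a^-1 b^-1) = z^3 - 3*z
trace(b a b a^-1 b a) = trace(b a b a b) trace(a) - trace(b a b a b a) = x*y*z^2 - x^2*z - z^3 - x*y + 3*z
trace(b a^-1 b a^-1 b a) = trace(b a b a^-1 b) trace(a) - trace(b a b a^-1 b a) = x^2*y^2*z - x^3*y - 2*x*y*z^2 + x^2*z + z^3 + 2*x*y - 3*z
trace(a^-1 b a^-1 b a^-1 b) = trace(b a^-1 b a^-1 b) trace(a) - trace(b a^-1 b a^-1 b a) = x^3*y^3 - 3*x^2*y^2*z + 3*x*y*z^2 - z^3 - 3*x*y + 3*z
trace(a^-1 b a^-1 b^-1 a^-1 b) = trace(a^-1 b a^-1 b a^-1) trace(b) - trace(a^-1 b a^-1 b a^-1 b) = x^2*y^2*z - x*y^3 - 2*x*y*z^2 + y^2*z + z^3 + 2*x*y - 3*z
assemble the triple (trace(r) - 2; trace(r a) - x; trace(r b) - y)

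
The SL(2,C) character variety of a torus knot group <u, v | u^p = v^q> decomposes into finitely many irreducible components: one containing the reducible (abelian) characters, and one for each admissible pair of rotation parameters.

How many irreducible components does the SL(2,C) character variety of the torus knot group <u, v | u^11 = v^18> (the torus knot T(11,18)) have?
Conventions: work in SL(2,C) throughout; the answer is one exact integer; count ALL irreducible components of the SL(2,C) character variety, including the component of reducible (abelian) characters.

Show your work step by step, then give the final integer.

For T(11,18): irreducibility forces the central element u^11 = v^18 to one of +I, -I.
So on each irreducible component the traces are pinned: tr(u) = 2*cos(pi*alpha/11) with 1 <= alpha <= 10, tr(v) = 2*cos(pi*beta/18) with 1 <= beta <= 17.
Consistency of u^11 = (-1)^alpha I with v^18 = (-1)^beta I forces alpha = beta (mod 2).
Counting: 5 odd alphas x 9 odd betas + 5 even alphas x 8 even betas = 45 + 40 = 85.
That is 85 components of irreducible characters, and with the reducible (abelian) component the total is 86.

86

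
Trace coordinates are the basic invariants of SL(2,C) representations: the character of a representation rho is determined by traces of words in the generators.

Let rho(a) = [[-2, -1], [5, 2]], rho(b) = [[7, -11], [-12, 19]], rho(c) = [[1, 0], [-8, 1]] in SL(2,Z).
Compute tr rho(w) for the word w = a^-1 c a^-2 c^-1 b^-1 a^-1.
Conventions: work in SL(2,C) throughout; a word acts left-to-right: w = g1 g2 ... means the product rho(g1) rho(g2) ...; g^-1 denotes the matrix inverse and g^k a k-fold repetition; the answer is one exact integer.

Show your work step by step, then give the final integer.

26

rho(a^-1) = [[2, 1], [-5, -2]]
... * rho(c) = [[1, 0], [-8, 1]]  ->  [[-6, 1], [11, -2]]
... * rho(a^-1) = [[2, 1], [-5, -2]]  ->  [[-17, -8], [32, 15]]
... * rho(a^-1) = [[2, 1], [-5, -2]]  ->  [[6, -1], [-11, 2]]
... * rho(c^-1) = [[1, 0], [8, 1]]  ->  [[-2, -1], [5, 2]]
... * rho(b^-1) = [[19, 11], [12, 7]]  ->  [[-50, -29], [119, 69]]
... * rho(a^-1) = [[2, 1], [-5, -2]]  ->  [[45, 8], [-107, -19]]
tr = 45 + -19 = 26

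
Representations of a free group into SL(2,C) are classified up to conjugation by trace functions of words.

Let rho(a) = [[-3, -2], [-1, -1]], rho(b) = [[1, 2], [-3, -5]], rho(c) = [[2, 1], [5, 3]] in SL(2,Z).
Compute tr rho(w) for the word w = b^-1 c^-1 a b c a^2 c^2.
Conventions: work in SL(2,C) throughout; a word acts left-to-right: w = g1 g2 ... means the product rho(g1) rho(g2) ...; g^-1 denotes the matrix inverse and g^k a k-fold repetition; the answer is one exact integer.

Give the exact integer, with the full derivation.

rho(b^-1) = [[-5, -2], [3, 1]]
... * rho(c^-1) = [[3, -1], [-5, 2]]  ->  [[-5, 1], [4, -1]]
... * rho(a) = [[-3, -2], [-1, -1]]  ->  [[14, 9], [-11, -7]]
... * rho(b) = [[1, 2], [-3, -5]]  ->  [[-13, -17], [10, 13]]
... * rho(c) = [[2, 1], [5, 3]]  ->  [[-111, -64], [85, 49]]
... * rho(a) = [[-3, -2], [-1, -1]]  ->  [[397, 286], [-304, -219]]
... * rho(a) = [[-3, -2], [-1, -1]]  ->  [[-1477, -1080], [1131, 827]]
... * rho(c) = [[2, 1], [5, 3]]  ->  [[-8354, -4717], [6397, 3612]]
... * rho(c) = [[2, 1], [5, 3]]  ->  [[-40293, -22505], [30854, 17233]]
tr = -40293 + 17233 = -23060

-23060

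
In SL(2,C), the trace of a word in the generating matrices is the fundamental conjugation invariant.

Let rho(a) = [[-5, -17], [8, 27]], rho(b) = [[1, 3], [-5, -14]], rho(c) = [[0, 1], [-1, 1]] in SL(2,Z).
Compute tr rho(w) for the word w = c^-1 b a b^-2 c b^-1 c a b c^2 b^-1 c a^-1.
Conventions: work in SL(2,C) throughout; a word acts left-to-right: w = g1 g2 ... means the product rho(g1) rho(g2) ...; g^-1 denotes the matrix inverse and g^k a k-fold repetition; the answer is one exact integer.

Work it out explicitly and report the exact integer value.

rho(c^-1) = [[1, -1], [1, 0]]
... * rho(b) = [[1, 3], [-5, -14]]  ->  [[6, 17], [1, 3]]
... * rho(a) = [[-5, -17], [8, 27]]  ->  [[106, 357], [19, 64]]
... * rho(b^-1) = [[-14, -3], [5, 1]]  ->  [[301, 39], [54, 7]]
... * rho(b^-1) = [[-14, -3], [5, 1]]  ->  [[-4019, -864], [-721, -155]]
... * rho(c) = [[0, 1], [-1, 1]]  ->  [[864, -4883], [155, -876]]
... * rho(b^-1) = [[-14, -3], [5, 1]]  ->  [[-36511, -7475], [-6550, -1341]]
... * rho(c) = [[0, 1], [-1, 1]]  ->  [[7475, -43986], [1341, -7891]]
... * rho(a) = [[-5, -17], [8, 27]]  ->  [[-389263, -1314697], [-69833, -235854]]
... * rho(b) = [[1, 3], [-5, -14]]  ->  [[6184222, 17237969], [1109437, 3092457]]
... * rho(c) = [[0, 1], [-1, 1]]  ->  [[-17237969, 23422191], [-3092457, 4201894]]
... * rho(c) = [[0, 1], [-1, 1]]  ->  [[-23422191, 6184222], [-4201894, 1109437]]
... * rho(b^-1) = [[-14, -3], [5, 1]]  ->  [[358831784, 76450795], [64373701, 13715119]]
... * rho(c) = [[0, 1], [-1, 1]]  ->  [[-76450795, 435282579], [-13715119, 78088820]]
... * rho(a^-1) = [[27, 17], [-8, -5]]  ->  [[-5546432097, -3476076410], [-995018773, -623601123]]
tr = -5546432097 + -623601123 = -6170033220

-6170033220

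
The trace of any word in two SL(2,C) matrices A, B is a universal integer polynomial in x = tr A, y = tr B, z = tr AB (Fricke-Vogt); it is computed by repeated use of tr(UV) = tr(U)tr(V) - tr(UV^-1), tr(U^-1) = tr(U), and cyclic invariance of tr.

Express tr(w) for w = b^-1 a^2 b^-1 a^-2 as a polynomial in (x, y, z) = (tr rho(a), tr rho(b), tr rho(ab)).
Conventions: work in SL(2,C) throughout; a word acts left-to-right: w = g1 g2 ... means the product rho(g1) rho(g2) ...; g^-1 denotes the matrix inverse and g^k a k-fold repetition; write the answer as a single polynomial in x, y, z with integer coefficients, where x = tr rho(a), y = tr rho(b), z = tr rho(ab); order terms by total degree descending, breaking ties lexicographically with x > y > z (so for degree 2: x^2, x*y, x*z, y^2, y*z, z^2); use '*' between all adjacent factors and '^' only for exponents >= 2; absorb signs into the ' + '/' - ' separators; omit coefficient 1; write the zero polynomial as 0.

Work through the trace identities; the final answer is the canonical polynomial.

and tr(b^-1) = tr(b) = y
tr(a^2 b) = tr(a)*tr(b a) - tr(b) = x*z - y
next, tr(a^2) = tr(a)*tr(a) - tr(1) = x^2 - 2
next, tr(b a^2 b) = tr(b)*tr(a^2 b) - tr(a^2) = x*y*z - x^2 - y^2 + 2
tr(b a b a) = tr(a b)*tr(a b) - tr(1)   [split at repeated a] = z^2 - 2
next, tr(b a b) = tr(b)*tr(a b) - tr(a) = y*z - x
next, tr(b a^2 b a) = tr(a)*tr(b a b a) - tr(b a b) = x*z^2 - y*z - x
tr(a^-1 b a^2 b) = tr(b a^2 b)*tr(a) - tr(b a^2 b a) = x^2*y*z - x^3 - x*y^2 - x*z^2 + y*z + 3*x
tr(b a^2 b^-1 a^-1) = tr(a^-1 b a^2)*tr(b) - tr(a^-1 b a^2 b) = -x^2*y*z + x^3 + x*y^2 + x*z^2 - 3*x
next, tr(a^2 b^-1 a^-2 b) = tr(b a^2 b^-1 a^-1)*tr(a) - tr(b a^2 b^-1) = -x^3*y*z + x^4 + x^2*y^2 + x^2*z^2 - 4*x^2 + 2
tr(b^-1 a^2 b^-1 a^-2) = tr(a^2 b^-1 a^-2)*tr(b) - tr(a^2 b^-1 a^-2 b) = x^3*y*z - x^4 - x^2*y^2 - x^2*z^2 + 4*x^2 + y^2 - 2

x^3*y*z - x^4 - x^2*y^2 - x^2*z^2 + 4*x^2 + y^2 - 2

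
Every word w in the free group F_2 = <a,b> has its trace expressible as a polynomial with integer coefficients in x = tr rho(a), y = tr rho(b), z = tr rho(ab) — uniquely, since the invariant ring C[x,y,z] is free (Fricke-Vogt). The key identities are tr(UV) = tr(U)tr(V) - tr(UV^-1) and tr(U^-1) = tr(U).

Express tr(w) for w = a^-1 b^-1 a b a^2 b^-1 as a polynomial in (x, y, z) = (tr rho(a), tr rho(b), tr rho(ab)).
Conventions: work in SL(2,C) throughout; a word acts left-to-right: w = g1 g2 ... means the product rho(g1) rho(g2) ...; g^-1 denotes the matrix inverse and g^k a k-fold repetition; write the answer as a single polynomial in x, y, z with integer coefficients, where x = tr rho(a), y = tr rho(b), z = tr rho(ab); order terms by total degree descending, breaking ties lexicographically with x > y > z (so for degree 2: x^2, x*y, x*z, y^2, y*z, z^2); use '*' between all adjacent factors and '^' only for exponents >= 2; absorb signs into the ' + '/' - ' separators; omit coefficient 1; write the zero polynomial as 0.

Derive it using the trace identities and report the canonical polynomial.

trace(a^2) = trace(a) * trace(a) - trace(1) = x^2 - 2
trace(b a^2) = trace(a) * trace(b a) - trace(b) = x*z - y
trace(a b a^2) = trace(a) * trace(b a^2) - trace(b a) = x^2*z - x*y - z
trace(b a b a) = trace(a b) * trace(a b) - trace(1) = z^2 - 2
trace(b a b) = trace(b) * trace(a b) - trace(a) = y*z - x
trace(b a b a^2) = trace(a) * trace(b a b a) - trace(b a b) = x*z^2 - y*z - x
trace(a b a b a^2) = trace(a) * trace(b a b a^2) - trace(b a b a) = x^2*z^2 - x*y*z - x^2 - z^2 + 2
trace(b a b a b a) = trace(b a) * trace(b a b a) - trace(b^-1 a^-1) = z^3 - 3*z
trace(b a b a b) = trace(b) * trace(a b a b) - trace(a b a) = y*z^2 - x*z - y
trace(a b a b a^2 b) = trace(a) * trace(b a b a b a) - trace(b a b a b) = x*z^3 - y*z^2 - 2*x*z + y
trace(b a b a^2 b^-1 a) = trace(a b a b a^2) * trace(b) - trace(a b a b a^2 b) = x^2*y*z^2 - x*y^2*z - x*z^3 - x^2*y + 2*x*z + y
trace(a b a^2 b^-1 a^-1 b) = trace(b a b a^2 b^-1) * trace(a) - trace(b a b a^2 b^-1 a) = -x^2*y*z^2 + x^3*z + x*y^2*z + x*z^3 - 3*x*z - y
trace(a^-1 b^-1 a b a^2 b^-1) = trace(a b a^2 b^-1 a^-1) * trace(b) - trace(a b a^2 b^-1 a^-1 b) = x^2*y*z^2 - x^3*z - x*y^2*z - x*z^3 + x^2*y + 3*x*z - y

x^2*y*z^2 - x^3*z - x*y^2*z - x*z^3 + x^2*y + 3*x*z - y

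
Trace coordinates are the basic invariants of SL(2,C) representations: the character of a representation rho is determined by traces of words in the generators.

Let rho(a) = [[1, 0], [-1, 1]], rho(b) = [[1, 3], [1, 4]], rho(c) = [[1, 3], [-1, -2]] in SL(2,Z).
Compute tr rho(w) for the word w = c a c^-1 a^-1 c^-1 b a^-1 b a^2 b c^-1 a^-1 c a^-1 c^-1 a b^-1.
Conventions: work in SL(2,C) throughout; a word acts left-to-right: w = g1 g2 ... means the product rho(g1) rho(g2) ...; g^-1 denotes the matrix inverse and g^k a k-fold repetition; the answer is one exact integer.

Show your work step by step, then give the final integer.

-34405

rho(c) = [[1, 3], [-1, -2]]
... * rho(a) = [[1, 0], [-1, 1]]  ->  [[-2, 3], [1, -2]]
... * rho(c^-1) = [[-2, -3], [1, 1]]  ->  [[7, 9], [-4, -5]]
... * rho(a^-1) = [[1, 0], [1, 1]]  ->  [[16, 9], [-9, -5]]
... * rho(c^-1) = [[-2, -3], [1, 1]]  ->  [[-23, -39], [13, 22]]
... * rho(b) = [[1, 3], [1, 4]]  ->  [[-62, -225], [35, 127]]
... * rho(a^-1) = [[1, 0], [1, 1]]  ->  [[-287, -225], [162, 127]]
... * rho(b) = [[1, 3], [1, 4]]  ->  [[-512, -1761], [289, 994]]
... * rho(a) = [[1, 0], [-1, 1]]  ->  [[1249, -1761], [-705, 994]]
... * rho(a) = [[1, 0], [-1, 1]]  ->  [[3010, -1761], [-1699, 994]]
... * rho(b) = [[1, 3], [1, 4]]  ->  [[1249, 1986], [-705, -1121]]
... * rho(c^-1) = [[-2, -3], [1, 1]]  ->  [[-512, -1761], [289, 994]]
... * rho(a^-1) = [[1, 0], [1, 1]]  ->  [[-2273, -1761], [1283, 994]]
... * rho(c) = [[1, 3], [-1, -2]]  ->  [[-512, -3297], [289, 1861]]
... * rho(a^-1) = [[1, 0], [1, 1]]  ->  [[-3809, -3297], [2150, 1861]]
... * rho(c^-1) = [[-2, -3], [1, 1]]  ->  [[4321, 8130], [-2439, -4589]]
... * rho(a) = [[1, 0], [-1, 1]]  ->  [[-3809, 8130], [2150, -4589]]
... * rho(b^-1) = [[4, -3], [-1, 1]]  ->  [[-23366, 19557], [13189, -11039]]
tr = -23366 + -11039 = -34405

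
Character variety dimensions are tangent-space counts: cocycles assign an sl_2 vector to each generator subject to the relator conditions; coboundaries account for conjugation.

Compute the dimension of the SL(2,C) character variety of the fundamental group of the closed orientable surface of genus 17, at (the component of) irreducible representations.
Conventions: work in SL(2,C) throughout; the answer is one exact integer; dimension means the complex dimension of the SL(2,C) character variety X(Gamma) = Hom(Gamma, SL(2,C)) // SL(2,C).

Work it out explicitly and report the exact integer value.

96

Gamma = pi_1(Sigma_17) = < a_1, b_1, ..., a_17, b_17 | prod [a_i, b_i] > has 2g = 34 generators and 1 relator.
A cocycle assigns one sl_2 vector per generator subject to the relator condition d_2(z) = 0: dim of the unconstrained space is 3*2g = 102.
d_2 is surjective at irreducible rho (its cokernel H^2 is dual to H^0 = 0), so dim Z^1 = 102 - 3 = 99.
dim B^1 = 3 (coboundaries, injective at irreducible rho).
dim X = dim H^1 = 99 - 3 = 96.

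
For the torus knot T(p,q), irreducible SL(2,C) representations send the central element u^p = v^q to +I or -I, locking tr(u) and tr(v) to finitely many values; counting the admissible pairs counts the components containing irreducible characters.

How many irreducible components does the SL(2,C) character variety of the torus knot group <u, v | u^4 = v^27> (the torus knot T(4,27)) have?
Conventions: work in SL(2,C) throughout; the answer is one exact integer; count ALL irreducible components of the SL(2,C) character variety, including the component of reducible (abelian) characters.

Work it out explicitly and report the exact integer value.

40

Gamma = < u, v | u^4 = v^27 > (torus knot T(4,27)); the central element u^4 = v^27 acts as +I or -I in any irreducible SL(2,C) representation.
On an irreducible component, tr(u) is locked at 2*cos(pi*alpha/4) for some alpha in 1..3, and tr(v) at 2*cos(pi*beta/27) for some beta in 1..26.
Consistency of u^4 = (-1)^alpha I with v^27 = (-1)^beta I forces alpha = beta (mod 2).
Counting: 2 odd alphas x 13 odd betas + 1 even alphas x 13 even betas = 26 + 13 = 39.
That is 39 components of irreducible characters, and with the reducible (abelian) component the total is 40.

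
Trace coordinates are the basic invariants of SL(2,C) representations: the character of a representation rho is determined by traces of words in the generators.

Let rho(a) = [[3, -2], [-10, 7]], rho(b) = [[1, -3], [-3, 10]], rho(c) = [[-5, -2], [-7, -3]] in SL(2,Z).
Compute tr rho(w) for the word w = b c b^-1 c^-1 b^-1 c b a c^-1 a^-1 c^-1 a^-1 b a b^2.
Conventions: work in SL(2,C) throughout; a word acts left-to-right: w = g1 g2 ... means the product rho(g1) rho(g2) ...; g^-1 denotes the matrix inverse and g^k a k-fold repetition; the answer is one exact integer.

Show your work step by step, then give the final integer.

-2750059934

rho(b) = [[1, -3], [-3, 10]]
... * rho(c) = [[-5, -2], [-7, -3]]  ->  [[16, 7], [-55, -24]]
... * rho(b^-1) = [[10, 3], [3, 1]]  ->  [[181, 55], [-622, -189]]
... * rho(c^-1) = [[-3, 2], [7, -5]]  ->  [[-158, 87], [543, -299]]
... * rho(b^-1) = [[10, 3], [3, 1]]  ->  [[-1319, -387], [4533, 1330]]
... * rho(c) = [[-5, -2], [-7, -3]]  ->  [[9304, 3799], [-31975, -13056]]
... * rho(b) = [[1, -3], [-3, 10]]  ->  [[-2093, 10078], [7193, -34635]]
... * rho(a) = [[3, -2], [-10, 7]]  ->  [[-107059, 74732], [367929, -256831]]
... * rho(c^-1) = [[-3, 2], [7, -5]]  ->  [[844301, -587778], [-2901604, 2020013]]
... * rho(a^-1) = [[7, 2], [10, 3]]  ->  [[32327, -74732], [-111098, 256831]]
... * rho(c^-1) = [[-3, 2], [7, -5]]  ->  [[-620105, 438314], [2131111, -1506351]]
... * rho(a^-1) = [[7, 2], [10, 3]]  ->  [[42405, 74732], [-145733, -256831]]
... * rho(b) = [[1, -3], [-3, 10]]  ->  [[-181791, 620105], [624760, -2131111]]
... * rho(a) = [[3, -2], [-10, 7]]  ->  [[-6746423, 4704317], [23185390, -16167297]]
... * rho(b) = [[1, -3], [-3, 10]]  ->  [[-20859374, 67282439], [71687281, -231229140]]
... * rho(b) = [[1, -3], [-3, 10]]  ->  [[-222706691, 735402512], [765374701, -2527353243]]
tr = -222706691 + -2527353243 = -2750059934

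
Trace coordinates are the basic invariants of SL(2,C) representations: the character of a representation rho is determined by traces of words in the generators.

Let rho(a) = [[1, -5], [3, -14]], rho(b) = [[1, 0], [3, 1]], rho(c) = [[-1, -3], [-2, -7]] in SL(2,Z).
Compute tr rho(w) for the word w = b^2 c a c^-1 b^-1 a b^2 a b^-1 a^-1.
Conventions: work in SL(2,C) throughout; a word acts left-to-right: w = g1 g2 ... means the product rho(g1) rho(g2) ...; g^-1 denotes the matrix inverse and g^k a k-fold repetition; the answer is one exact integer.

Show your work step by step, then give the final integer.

-3200411

rho(b) = [[1, 0], [3, 1]]
... * rho(b) = [[1, 0], [3, 1]]  ->  [[1, 0], [6, 1]]
... * rho(c) = [[-1, -3], [-2, -7]]  ->  [[-1, -3], [-8, -25]]
... * rho(a) = [[1, -5], [3, -14]]  ->  [[-10, 47], [-83, 390]]
... * rho(c^-1) = [[-7, 3], [2, -1]]  ->  [[164, -77], [1361, -639]]
... * rho(b^-1) = [[1, 0], [-3, 1]]  ->  [[395, -77], [3278, -639]]
... * rho(a) = [[1, -5], [3, -14]]  ->  [[164, -897], [1361, -7444]]
... * rho(b) = [[1, 0], [3, 1]]  ->  [[-2527, -897], [-20971, -7444]]
... * rho(b) = [[1, 0], [3, 1]]  ->  [[-5218, -897], [-43303, -7444]]
... * rho(a) = [[1, -5], [3, -14]]  ->  [[-7909, 38648], [-65635, 320731]]
... * rho(b^-1) = [[1, 0], [-3, 1]]  ->  [[-123853, 38648], [-1027828, 320731]]
... * rho(a^-1) = [[-14, 5], [-3, 1]]  ->  [[1617998, -580617], [13427399, -4818409]]
tr = 1617998 + -4818409 = -3200411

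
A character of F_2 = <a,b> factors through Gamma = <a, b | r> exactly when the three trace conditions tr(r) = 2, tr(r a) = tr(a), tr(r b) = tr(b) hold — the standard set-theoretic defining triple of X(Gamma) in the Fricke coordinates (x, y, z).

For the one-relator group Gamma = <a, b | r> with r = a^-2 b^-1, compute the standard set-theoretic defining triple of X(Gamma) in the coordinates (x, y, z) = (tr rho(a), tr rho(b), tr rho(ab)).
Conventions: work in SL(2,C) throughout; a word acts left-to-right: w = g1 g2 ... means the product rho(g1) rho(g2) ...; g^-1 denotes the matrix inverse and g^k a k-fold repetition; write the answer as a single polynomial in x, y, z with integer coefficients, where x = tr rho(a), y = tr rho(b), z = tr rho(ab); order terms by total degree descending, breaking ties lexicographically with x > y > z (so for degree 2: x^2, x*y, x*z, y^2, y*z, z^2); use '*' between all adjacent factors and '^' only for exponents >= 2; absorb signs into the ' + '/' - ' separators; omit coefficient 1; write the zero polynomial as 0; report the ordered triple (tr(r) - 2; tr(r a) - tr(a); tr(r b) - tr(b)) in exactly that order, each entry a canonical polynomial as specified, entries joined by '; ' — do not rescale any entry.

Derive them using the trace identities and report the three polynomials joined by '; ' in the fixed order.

and trace(a^-1) = trace(a) = x
next, trace(a^-1 b) = trace(b) trace(a) - trace(b a) = x*y - z
and trace(a^-1 b^-1) = trace(a^-1) trace(b) - trace(a^-1 b) = z
trace(a^-2 b^-1) = trace(a^-1 b^-1) trace(a) - trace(a^-1 b^-1 a) = x*z - y
next, trace(a^-2) = trace(a^-1) trace(a) - trace(1)   [inverse elimination on a] = x^2 - 2
assemble the triple (trace(r) - 2; trace(r a) - x; trace(r b) - y)

x*z - y - 2; -x + z; x^2 - y - 2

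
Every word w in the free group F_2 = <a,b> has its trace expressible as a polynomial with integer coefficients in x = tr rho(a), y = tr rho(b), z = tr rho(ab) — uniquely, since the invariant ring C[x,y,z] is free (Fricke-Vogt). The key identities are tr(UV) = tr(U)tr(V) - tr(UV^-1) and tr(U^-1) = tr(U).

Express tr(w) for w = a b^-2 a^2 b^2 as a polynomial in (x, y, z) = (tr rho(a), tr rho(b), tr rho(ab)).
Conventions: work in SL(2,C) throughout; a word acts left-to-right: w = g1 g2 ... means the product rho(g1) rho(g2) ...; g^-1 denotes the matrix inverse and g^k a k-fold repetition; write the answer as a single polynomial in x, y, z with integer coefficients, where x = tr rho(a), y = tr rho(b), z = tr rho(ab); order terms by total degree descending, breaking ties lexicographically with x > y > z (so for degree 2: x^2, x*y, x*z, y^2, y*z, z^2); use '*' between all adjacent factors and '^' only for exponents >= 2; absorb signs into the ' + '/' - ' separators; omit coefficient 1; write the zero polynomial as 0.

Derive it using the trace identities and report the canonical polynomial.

tr(a^2 b) = tr(a) tr(b a) - tr(b)  (reduce the a square) = x*z - y
tr(a^2) = tr(a) tr(a) - tr(1)  (reduce the a square) = x^2 - 2
tr(b^2 a^2) = tr(b) tr(a^2 b) - tr(a^2)  (reduce the b square) = x*y*z - x^2 - y^2 + 2
tr(b^2 a) = tr(b) tr(a b) - tr(a)  (reduce the b square) = y*z - x
so tr(a^2 b^2 a) = tr(a) tr(b^2 a^2) - tr(b^2 a)  (reduce the a square) = x^2*y*z - x^3 - x*y^2 - y*z + 3*x
tr(a b a b) = tr(a b) tr(a b) - tr(1)  (split on a) = z^2 - 2
so tr(b^2 a b a) = tr(b) tr(a b a b) - tr(a b a)  (reduce the b square) = y*z^2 - x*z - y
so tr(b^2 a b) = tr(b) tr(a b^2) - tr(a b)  (reduce the b square) = y^2*z - x*y - z
tr(a^2 b^2 a b) = tr(a) tr(b^2 a b a) - tr(b^2 a b)  (reduce the a square) = x*y*z^2 - x^2*z - y^2*z + z
reduce: tr(b^-1 a^2 b^2 a) = tr(a^2 b^2 a) tr(b) - tr(a^2 b^2 a b)  (eliminate b^-1) = x^2*y^2*z - x^3*y - x*y^3 - x*y*z^2 + x^2*z + 3*x*y - z
tr(a b^-2 a^2 b^2) = tr(b^-1 a^2 b^2 a) tr(b) - tr(b^-1 a^2 b^2 a b)  (eliminate b^-1) = x^2*y^3*z - x^3*y^2 - x*y^4 - x*y^2*z^2 + x^3 + 4*x*y^2 - 3*x

x^2*y^3*z - x^3*y^2 - x*y^4 - x*y^2*z^2 + x^3 + 4*x*y^2 - 3*x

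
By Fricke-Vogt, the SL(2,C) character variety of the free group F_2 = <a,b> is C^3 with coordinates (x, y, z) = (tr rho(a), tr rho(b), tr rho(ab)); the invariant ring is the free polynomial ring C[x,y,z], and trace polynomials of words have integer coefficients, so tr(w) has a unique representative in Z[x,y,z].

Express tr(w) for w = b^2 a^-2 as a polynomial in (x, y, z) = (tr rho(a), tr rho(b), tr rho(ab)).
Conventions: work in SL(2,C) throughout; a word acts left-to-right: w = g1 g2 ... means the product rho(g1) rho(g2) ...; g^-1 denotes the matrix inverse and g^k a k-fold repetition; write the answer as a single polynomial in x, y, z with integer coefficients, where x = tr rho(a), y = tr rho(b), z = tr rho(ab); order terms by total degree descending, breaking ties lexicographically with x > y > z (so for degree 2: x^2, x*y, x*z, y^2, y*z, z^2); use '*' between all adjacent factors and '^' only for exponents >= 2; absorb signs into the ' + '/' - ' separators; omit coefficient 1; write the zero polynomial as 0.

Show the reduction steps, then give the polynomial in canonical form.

x^2*y^2 - x*y*z - x^2 - y^2 + 2

tr(b^2) = tr(b) tr(b) - tr(1)   [square of b] = y^2 - 2
tr(b^2 a) = tr(b) tr(a b) - tr(a)   [square of b] = y*z - x
and tr(b^2 a^-1) = tr(b^2) tr(a) - tr(b^2 a)   [inverse elimination on a] = x*y^2 - y*z - x
and tr(b^2 a^-2) = tr(b^2 a^-1) tr(a) - tr(b^2)   [inverse elimination on a] = x^2*y^2 - x*y*z - x^2 - y^2 + 2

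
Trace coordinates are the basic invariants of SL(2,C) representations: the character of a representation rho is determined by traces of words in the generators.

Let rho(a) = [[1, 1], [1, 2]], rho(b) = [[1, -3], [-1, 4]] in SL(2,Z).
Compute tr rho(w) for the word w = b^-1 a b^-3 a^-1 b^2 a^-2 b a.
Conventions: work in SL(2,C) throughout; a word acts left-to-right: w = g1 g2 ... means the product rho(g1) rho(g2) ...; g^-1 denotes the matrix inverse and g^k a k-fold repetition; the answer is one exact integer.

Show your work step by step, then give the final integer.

rho(b^-1) = [[4, 3], [1, 1]]
... * rho(a) = [[1, 1], [1, 2]]  ->  [[7, 10], [2, 3]]
... * rho(b^-1) = [[4, 3], [1, 1]]  ->  [[38, 31], [11, 9]]
... * rho(b^-1) = [[4, 3], [1, 1]]  ->  [[183, 145], [53, 42]]
... * rho(b^-1) = [[4, 3], [1, 1]]  ->  [[877, 694], [254, 201]]
... * rho(a^-1) = [[2, -1], [-1, 1]]  ->  [[1060, -183], [307, -53]]
... * rho(b) = [[1, -3], [-1, 4]]  ->  [[1243, -3912], [360, -1133]]
... * rho(b) = [[1, -3], [-1, 4]]  ->  [[5155, -19377], [1493, -5612]]
... * rho(a^-1) = [[2, -1], [-1, 1]]  ->  [[29687, -24532], [8598, -7105]]
... * rho(a^-1) = [[2, -1], [-1, 1]]  ->  [[83906, -54219], [24301, -15703]]
... * rho(b) = [[1, -3], [-1, 4]]  ->  [[138125, -468594], [40004, -135715]]
... * rho(a) = [[1, 1], [1, 2]]  ->  [[-330469, -799063], [-95711, -231426]]
tr = -330469 + -231426 = -561895

-561895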